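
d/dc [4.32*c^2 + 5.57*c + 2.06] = 8.64*c + 5.57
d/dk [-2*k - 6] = -2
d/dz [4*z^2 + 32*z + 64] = 8*z + 32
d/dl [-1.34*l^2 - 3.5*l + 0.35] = -2.68*l - 3.5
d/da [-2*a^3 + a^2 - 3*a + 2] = -6*a^2 + 2*a - 3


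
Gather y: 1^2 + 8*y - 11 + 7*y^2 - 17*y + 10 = 7*y^2 - 9*y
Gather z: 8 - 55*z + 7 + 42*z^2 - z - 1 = 42*z^2 - 56*z + 14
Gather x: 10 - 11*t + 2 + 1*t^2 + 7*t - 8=t^2 - 4*t + 4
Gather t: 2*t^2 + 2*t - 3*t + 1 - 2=2*t^2 - t - 1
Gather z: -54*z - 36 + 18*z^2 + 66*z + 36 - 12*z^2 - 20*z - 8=6*z^2 - 8*z - 8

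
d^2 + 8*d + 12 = (d + 2)*(d + 6)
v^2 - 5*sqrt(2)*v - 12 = (v - 6*sqrt(2))*(v + sqrt(2))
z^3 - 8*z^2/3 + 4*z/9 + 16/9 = (z - 2)*(z - 4/3)*(z + 2/3)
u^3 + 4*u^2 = u^2*(u + 4)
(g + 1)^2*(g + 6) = g^3 + 8*g^2 + 13*g + 6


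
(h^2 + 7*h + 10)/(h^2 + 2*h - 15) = (h + 2)/(h - 3)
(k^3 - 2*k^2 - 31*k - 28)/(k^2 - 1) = (k^2 - 3*k - 28)/(k - 1)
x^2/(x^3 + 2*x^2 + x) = x/(x^2 + 2*x + 1)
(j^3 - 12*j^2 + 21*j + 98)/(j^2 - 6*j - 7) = (j^2 - 5*j - 14)/(j + 1)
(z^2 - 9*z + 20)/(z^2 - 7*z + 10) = (z - 4)/(z - 2)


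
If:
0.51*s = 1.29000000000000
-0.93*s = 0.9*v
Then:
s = 2.53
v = -2.61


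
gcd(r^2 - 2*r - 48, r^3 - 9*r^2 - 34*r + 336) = r^2 - 2*r - 48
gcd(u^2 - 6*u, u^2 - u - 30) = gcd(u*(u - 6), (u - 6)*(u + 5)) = u - 6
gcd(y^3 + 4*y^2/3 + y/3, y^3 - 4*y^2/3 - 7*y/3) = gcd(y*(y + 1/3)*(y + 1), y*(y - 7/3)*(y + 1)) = y^2 + y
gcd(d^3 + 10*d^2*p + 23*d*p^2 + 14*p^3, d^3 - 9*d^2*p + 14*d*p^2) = 1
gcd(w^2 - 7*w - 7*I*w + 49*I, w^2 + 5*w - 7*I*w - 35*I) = w - 7*I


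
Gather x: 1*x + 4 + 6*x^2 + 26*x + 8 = 6*x^2 + 27*x + 12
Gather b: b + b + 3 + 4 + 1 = 2*b + 8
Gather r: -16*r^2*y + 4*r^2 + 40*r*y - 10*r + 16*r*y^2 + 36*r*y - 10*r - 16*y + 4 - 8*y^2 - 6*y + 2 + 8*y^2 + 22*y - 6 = r^2*(4 - 16*y) + r*(16*y^2 + 76*y - 20)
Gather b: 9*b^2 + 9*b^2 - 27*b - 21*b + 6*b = 18*b^2 - 42*b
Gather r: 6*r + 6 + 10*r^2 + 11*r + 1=10*r^2 + 17*r + 7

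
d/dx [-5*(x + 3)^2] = -10*x - 30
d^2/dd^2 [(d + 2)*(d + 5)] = 2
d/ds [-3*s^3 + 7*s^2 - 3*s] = -9*s^2 + 14*s - 3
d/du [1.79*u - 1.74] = 1.79000000000000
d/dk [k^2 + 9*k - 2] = 2*k + 9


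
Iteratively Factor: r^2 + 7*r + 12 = (r + 4)*(r + 3)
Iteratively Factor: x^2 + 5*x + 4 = (x + 1)*(x + 4)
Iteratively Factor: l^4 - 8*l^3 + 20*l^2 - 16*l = (l - 2)*(l^3 - 6*l^2 + 8*l) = (l - 2)^2*(l^2 - 4*l) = (l - 4)*(l - 2)^2*(l)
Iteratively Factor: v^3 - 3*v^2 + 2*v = (v - 1)*(v^2 - 2*v) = (v - 2)*(v - 1)*(v)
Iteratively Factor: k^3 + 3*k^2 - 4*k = (k - 1)*(k^2 + 4*k) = (k - 1)*(k + 4)*(k)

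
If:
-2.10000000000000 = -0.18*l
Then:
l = 11.67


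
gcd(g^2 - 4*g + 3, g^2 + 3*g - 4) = g - 1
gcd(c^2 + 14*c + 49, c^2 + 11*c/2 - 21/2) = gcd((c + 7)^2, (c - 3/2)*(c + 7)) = c + 7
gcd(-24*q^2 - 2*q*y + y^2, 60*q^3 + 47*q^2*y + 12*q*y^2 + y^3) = 4*q + y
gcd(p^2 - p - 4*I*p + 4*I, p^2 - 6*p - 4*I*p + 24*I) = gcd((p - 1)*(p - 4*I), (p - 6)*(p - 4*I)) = p - 4*I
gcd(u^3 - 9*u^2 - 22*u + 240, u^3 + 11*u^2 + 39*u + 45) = u + 5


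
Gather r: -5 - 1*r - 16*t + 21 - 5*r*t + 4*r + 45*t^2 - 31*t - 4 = r*(3 - 5*t) + 45*t^2 - 47*t + 12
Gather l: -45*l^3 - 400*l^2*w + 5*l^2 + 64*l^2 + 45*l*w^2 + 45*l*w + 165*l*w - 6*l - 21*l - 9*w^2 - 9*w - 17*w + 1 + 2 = -45*l^3 + l^2*(69 - 400*w) + l*(45*w^2 + 210*w - 27) - 9*w^2 - 26*w + 3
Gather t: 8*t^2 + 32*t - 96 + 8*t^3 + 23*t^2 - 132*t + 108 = 8*t^3 + 31*t^2 - 100*t + 12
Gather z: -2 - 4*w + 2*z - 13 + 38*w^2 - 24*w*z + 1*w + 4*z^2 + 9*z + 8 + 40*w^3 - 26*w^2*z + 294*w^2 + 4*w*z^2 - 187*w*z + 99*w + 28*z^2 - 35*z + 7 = 40*w^3 + 332*w^2 + 96*w + z^2*(4*w + 32) + z*(-26*w^2 - 211*w - 24)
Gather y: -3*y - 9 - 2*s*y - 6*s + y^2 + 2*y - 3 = -6*s + y^2 + y*(-2*s - 1) - 12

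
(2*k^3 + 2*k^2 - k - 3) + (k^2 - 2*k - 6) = 2*k^3 + 3*k^2 - 3*k - 9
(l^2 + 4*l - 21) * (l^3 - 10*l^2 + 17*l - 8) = l^5 - 6*l^4 - 44*l^3 + 270*l^2 - 389*l + 168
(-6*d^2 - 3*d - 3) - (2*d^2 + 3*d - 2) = -8*d^2 - 6*d - 1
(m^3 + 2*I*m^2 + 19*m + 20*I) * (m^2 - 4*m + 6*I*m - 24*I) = m^5 - 4*m^4 + 8*I*m^4 + 7*m^3 - 32*I*m^3 - 28*m^2 + 134*I*m^2 - 120*m - 536*I*m + 480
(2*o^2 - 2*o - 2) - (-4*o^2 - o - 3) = 6*o^2 - o + 1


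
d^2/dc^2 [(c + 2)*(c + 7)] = 2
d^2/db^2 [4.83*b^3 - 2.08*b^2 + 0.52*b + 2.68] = 28.98*b - 4.16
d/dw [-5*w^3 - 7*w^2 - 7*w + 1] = -15*w^2 - 14*w - 7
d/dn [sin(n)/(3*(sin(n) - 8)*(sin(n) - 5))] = (cos(n)^2 + 39)*cos(n)/(3*(sin(n) - 8)^2*(sin(n) - 5)^2)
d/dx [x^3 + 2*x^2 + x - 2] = 3*x^2 + 4*x + 1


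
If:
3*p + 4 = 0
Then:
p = -4/3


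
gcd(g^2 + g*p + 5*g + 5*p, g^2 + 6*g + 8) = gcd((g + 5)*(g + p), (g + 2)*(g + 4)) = 1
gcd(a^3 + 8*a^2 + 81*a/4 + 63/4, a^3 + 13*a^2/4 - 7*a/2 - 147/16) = a^2 + 5*a + 21/4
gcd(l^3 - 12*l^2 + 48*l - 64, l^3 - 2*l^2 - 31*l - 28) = 1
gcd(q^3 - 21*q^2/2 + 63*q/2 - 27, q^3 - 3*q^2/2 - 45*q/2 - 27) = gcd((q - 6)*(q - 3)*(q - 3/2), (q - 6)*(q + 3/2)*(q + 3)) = q - 6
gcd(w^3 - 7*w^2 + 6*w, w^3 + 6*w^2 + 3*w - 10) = w - 1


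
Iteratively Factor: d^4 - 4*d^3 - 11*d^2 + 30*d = (d - 5)*(d^3 + d^2 - 6*d) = (d - 5)*(d - 2)*(d^2 + 3*d) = d*(d - 5)*(d - 2)*(d + 3)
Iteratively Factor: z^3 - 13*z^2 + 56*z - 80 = (z - 4)*(z^2 - 9*z + 20) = (z - 5)*(z - 4)*(z - 4)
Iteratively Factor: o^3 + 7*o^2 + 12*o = (o)*(o^2 + 7*o + 12) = o*(o + 3)*(o + 4)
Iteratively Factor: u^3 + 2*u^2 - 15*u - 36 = (u - 4)*(u^2 + 6*u + 9) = (u - 4)*(u + 3)*(u + 3)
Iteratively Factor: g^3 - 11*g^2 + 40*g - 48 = (g - 4)*(g^2 - 7*g + 12) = (g - 4)^2*(g - 3)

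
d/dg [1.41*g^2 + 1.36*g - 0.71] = 2.82*g + 1.36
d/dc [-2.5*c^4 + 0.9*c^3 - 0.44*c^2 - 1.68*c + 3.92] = -10.0*c^3 + 2.7*c^2 - 0.88*c - 1.68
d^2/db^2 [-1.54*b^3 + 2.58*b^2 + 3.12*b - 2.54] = 5.16 - 9.24*b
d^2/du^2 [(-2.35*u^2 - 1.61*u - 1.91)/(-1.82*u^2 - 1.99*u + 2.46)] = (-6.35653200000004*u^3 + 101.088624*u^2 + 84.75558*u + 76.436194)/(6.028568*u^6 + 19.775028*u^5 - 2.823366*u^4 - 45.577169*u^3 + 3.816198*u^2 + 36.128052*u - 14.886936)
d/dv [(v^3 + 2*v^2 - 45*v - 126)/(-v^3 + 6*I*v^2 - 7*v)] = (v^4*(2 + 6*I) - 104*v^3 + v^2*(-392 + 270*I) + 1512*I*v - 882)/(v^6 - 12*I*v^5 - 22*v^4 - 84*I*v^3 + 49*v^2)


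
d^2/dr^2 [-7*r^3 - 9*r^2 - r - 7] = -42*r - 18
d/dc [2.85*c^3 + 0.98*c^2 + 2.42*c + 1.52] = 8.55*c^2 + 1.96*c + 2.42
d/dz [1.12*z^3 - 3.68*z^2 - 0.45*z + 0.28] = 3.36*z^2 - 7.36*z - 0.45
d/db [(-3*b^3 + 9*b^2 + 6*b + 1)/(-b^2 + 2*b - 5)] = (3*b^4 - 12*b^3 + 69*b^2 - 88*b - 32)/(b^4 - 4*b^3 + 14*b^2 - 20*b + 25)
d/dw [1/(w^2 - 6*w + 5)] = 2*(3 - w)/(w^2 - 6*w + 5)^2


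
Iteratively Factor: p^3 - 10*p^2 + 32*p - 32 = (p - 4)*(p^2 - 6*p + 8) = (p - 4)*(p - 2)*(p - 4)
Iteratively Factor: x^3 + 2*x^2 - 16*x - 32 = (x + 4)*(x^2 - 2*x - 8) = (x + 2)*(x + 4)*(x - 4)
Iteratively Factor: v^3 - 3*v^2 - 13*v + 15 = (v - 5)*(v^2 + 2*v - 3) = (v - 5)*(v - 1)*(v + 3)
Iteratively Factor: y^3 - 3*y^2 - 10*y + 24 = (y - 4)*(y^2 + y - 6) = (y - 4)*(y - 2)*(y + 3)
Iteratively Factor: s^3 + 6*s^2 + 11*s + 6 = (s + 3)*(s^2 + 3*s + 2) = (s + 2)*(s + 3)*(s + 1)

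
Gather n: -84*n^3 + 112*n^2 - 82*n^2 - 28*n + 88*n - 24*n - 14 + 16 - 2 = -84*n^3 + 30*n^2 + 36*n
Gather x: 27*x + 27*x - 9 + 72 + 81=54*x + 144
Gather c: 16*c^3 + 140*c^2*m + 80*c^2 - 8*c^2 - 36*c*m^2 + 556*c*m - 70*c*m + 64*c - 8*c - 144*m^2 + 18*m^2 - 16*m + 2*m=16*c^3 + c^2*(140*m + 72) + c*(-36*m^2 + 486*m + 56) - 126*m^2 - 14*m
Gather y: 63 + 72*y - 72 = 72*y - 9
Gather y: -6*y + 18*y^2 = 18*y^2 - 6*y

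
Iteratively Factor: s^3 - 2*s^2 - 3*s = (s)*(s^2 - 2*s - 3) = s*(s + 1)*(s - 3)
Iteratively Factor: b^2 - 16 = (b - 4)*(b + 4)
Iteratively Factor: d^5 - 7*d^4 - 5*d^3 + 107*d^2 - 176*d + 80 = (d - 1)*(d^4 - 6*d^3 - 11*d^2 + 96*d - 80) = (d - 1)*(d + 4)*(d^3 - 10*d^2 + 29*d - 20) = (d - 5)*(d - 1)*(d + 4)*(d^2 - 5*d + 4) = (d - 5)*(d - 4)*(d - 1)*(d + 4)*(d - 1)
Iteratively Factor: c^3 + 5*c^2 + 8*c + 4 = (c + 2)*(c^2 + 3*c + 2) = (c + 2)^2*(c + 1)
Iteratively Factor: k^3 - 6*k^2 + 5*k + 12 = (k - 4)*(k^2 - 2*k - 3) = (k - 4)*(k + 1)*(k - 3)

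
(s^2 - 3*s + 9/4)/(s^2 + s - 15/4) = (2*s - 3)/(2*s + 5)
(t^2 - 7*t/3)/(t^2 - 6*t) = (t - 7/3)/(t - 6)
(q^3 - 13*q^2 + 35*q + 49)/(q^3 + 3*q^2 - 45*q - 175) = (q^2 - 6*q - 7)/(q^2 + 10*q + 25)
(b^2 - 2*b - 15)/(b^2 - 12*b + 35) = (b + 3)/(b - 7)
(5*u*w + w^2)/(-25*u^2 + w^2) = -w/(5*u - w)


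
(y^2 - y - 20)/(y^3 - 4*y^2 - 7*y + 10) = (y + 4)/(y^2 + y - 2)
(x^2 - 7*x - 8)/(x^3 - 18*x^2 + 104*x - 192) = (x + 1)/(x^2 - 10*x + 24)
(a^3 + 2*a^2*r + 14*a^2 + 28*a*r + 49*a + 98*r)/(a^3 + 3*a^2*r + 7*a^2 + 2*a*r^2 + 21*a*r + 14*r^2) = (a + 7)/(a + r)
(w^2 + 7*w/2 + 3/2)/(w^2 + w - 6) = (w + 1/2)/(w - 2)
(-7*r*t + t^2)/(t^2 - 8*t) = (-7*r + t)/(t - 8)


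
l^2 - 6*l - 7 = (l - 7)*(l + 1)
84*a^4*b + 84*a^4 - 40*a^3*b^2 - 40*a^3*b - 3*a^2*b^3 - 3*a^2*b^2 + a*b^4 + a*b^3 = (-7*a + b)*(-2*a + b)*(6*a + b)*(a*b + a)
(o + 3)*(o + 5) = o^2 + 8*o + 15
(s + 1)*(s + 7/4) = s^2 + 11*s/4 + 7/4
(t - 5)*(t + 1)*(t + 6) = t^3 + 2*t^2 - 29*t - 30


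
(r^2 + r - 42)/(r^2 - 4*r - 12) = (r + 7)/(r + 2)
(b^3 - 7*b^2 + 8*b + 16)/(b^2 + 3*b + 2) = (b^2 - 8*b + 16)/(b + 2)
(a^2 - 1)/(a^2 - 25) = (a^2 - 1)/(a^2 - 25)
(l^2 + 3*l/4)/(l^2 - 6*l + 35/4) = l*(4*l + 3)/(4*l^2 - 24*l + 35)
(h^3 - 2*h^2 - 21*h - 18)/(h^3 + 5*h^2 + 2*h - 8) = (h^3 - 2*h^2 - 21*h - 18)/(h^3 + 5*h^2 + 2*h - 8)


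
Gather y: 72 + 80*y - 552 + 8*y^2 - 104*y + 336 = 8*y^2 - 24*y - 144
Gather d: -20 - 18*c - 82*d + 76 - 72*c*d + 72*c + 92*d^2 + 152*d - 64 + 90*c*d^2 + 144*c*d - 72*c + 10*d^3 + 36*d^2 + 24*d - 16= -18*c + 10*d^3 + d^2*(90*c + 128) + d*(72*c + 94) - 24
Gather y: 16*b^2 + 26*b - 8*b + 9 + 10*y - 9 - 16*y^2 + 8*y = 16*b^2 + 18*b - 16*y^2 + 18*y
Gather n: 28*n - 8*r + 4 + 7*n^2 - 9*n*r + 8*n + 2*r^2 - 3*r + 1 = 7*n^2 + n*(36 - 9*r) + 2*r^2 - 11*r + 5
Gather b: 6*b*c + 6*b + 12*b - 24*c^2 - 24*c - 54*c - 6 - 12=b*(6*c + 18) - 24*c^2 - 78*c - 18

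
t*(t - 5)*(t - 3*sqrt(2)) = t^3 - 5*t^2 - 3*sqrt(2)*t^2 + 15*sqrt(2)*t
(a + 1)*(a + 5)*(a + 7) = a^3 + 13*a^2 + 47*a + 35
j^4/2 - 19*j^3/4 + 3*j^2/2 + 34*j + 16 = (j/2 + 1)*(j - 8)*(j - 4)*(j + 1/2)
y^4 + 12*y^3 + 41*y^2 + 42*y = y*(y + 2)*(y + 3)*(y + 7)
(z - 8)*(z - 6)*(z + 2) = z^3 - 12*z^2 + 20*z + 96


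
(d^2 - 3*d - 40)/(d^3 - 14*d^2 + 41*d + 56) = (d + 5)/(d^2 - 6*d - 7)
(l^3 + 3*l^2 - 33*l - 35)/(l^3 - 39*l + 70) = (l + 1)/(l - 2)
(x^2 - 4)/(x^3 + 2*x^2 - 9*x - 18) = (x - 2)/(x^2 - 9)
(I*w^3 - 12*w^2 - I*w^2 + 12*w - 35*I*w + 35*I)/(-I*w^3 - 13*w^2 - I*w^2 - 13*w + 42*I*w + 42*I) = (-w^3 + w^2*(1 - 12*I) + w*(35 + 12*I) - 35)/(w^3 + w^2*(1 - 13*I) - w*(42 + 13*I) - 42)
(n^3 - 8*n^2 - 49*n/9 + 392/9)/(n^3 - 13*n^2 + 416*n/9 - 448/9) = (3*n + 7)/(3*n - 8)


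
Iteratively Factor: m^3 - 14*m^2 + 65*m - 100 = (m - 5)*(m^2 - 9*m + 20) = (m - 5)^2*(m - 4)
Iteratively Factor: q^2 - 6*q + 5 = (q - 5)*(q - 1)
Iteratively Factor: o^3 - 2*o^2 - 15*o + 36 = (o - 3)*(o^2 + o - 12) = (o - 3)^2*(o + 4)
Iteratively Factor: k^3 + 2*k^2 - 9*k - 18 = (k - 3)*(k^2 + 5*k + 6) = (k - 3)*(k + 3)*(k + 2)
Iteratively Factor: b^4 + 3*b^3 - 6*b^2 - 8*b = (b - 2)*(b^3 + 5*b^2 + 4*b) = (b - 2)*(b + 4)*(b^2 + b) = (b - 2)*(b + 1)*(b + 4)*(b)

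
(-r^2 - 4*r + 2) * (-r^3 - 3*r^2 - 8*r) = r^5 + 7*r^4 + 18*r^3 + 26*r^2 - 16*r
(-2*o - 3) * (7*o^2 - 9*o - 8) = -14*o^3 - 3*o^2 + 43*o + 24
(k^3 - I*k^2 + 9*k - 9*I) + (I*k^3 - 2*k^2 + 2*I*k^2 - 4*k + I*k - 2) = k^3 + I*k^3 - 2*k^2 + I*k^2 + 5*k + I*k - 2 - 9*I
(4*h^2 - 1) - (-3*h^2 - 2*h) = 7*h^2 + 2*h - 1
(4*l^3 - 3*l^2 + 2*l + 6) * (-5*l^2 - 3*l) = -20*l^5 + 3*l^4 - l^3 - 36*l^2 - 18*l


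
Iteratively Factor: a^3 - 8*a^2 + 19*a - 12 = (a - 3)*(a^2 - 5*a + 4) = (a - 4)*(a - 3)*(a - 1)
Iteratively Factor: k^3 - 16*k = (k - 4)*(k^2 + 4*k) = k*(k - 4)*(k + 4)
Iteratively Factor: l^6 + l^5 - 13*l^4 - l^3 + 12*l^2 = (l)*(l^5 + l^4 - 13*l^3 - l^2 + 12*l) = l^2*(l^4 + l^3 - 13*l^2 - l + 12) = l^2*(l - 1)*(l^3 + 2*l^2 - 11*l - 12) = l^2*(l - 1)*(l + 1)*(l^2 + l - 12) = l^2*(l - 3)*(l - 1)*(l + 1)*(l + 4)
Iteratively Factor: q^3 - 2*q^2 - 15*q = (q)*(q^2 - 2*q - 15) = q*(q - 5)*(q + 3)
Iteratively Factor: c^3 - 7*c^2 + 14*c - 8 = (c - 2)*(c^2 - 5*c + 4) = (c - 2)*(c - 1)*(c - 4)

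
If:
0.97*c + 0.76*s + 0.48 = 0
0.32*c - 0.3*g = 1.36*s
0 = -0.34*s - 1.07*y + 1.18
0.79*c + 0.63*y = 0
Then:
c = -0.79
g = -2.52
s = 0.37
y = 0.98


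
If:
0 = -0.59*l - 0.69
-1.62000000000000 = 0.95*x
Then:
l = -1.17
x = -1.71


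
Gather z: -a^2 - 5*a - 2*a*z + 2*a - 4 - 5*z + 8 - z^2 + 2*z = -a^2 - 3*a - z^2 + z*(-2*a - 3) + 4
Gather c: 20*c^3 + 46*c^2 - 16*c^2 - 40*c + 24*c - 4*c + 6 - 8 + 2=20*c^3 + 30*c^2 - 20*c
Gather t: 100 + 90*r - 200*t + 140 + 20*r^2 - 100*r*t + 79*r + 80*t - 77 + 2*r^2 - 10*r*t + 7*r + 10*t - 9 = 22*r^2 + 176*r + t*(-110*r - 110) + 154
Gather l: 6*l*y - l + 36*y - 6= l*(6*y - 1) + 36*y - 6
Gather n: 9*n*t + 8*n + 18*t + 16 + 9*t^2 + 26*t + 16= n*(9*t + 8) + 9*t^2 + 44*t + 32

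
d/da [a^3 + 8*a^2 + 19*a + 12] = 3*a^2 + 16*a + 19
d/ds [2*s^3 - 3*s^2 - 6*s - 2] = 6*s^2 - 6*s - 6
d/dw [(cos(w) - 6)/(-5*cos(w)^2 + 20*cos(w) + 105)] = (sin(w)^2 + 12*cos(w) - 46)*sin(w)/(5*(sin(w)^2 + 4*cos(w) + 20)^2)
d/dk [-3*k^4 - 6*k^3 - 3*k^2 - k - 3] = -12*k^3 - 18*k^2 - 6*k - 1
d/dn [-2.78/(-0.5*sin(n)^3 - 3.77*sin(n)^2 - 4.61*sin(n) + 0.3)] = (-20.9612*sin(n) + 2.085*cos(2*n) - 14.9008)*cos(n)/(0.5*sin(n)^3 + 3.77*sin(n)^2 + 4.61*sin(n) - 0.3)^2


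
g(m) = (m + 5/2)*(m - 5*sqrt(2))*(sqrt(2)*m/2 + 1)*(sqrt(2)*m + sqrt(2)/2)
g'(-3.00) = -62.48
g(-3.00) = 19.96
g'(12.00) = 5109.87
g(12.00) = 11983.84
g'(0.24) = -49.82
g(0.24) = -22.91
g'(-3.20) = -85.15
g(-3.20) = 34.67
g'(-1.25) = 6.96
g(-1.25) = 1.28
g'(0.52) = -65.41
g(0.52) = -39.03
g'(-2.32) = -10.58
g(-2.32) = -2.79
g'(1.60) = -123.40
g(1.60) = -141.99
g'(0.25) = -50.37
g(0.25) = -23.41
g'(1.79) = -131.75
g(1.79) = -166.24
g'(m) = sqrt(2)*(m + 5/2)*(m - 5*sqrt(2))*(sqrt(2)*m/2 + 1) + sqrt(2)*(m + 5/2)*(m - 5*sqrt(2))*(sqrt(2)*m + sqrt(2)/2)/2 + (m + 5/2)*(sqrt(2)*m/2 + 1)*(sqrt(2)*m + sqrt(2)/2) + (m - 5*sqrt(2))*(sqrt(2)*m/2 + 1)*(sqrt(2)*m + sqrt(2)/2)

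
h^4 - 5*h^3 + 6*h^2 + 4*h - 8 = (h - 2)^3*(h + 1)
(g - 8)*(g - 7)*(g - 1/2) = g^3 - 31*g^2/2 + 127*g/2 - 28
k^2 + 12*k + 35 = (k + 5)*(k + 7)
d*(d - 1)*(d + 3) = d^3 + 2*d^2 - 3*d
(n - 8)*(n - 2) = n^2 - 10*n + 16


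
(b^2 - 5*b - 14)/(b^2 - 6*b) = (b^2 - 5*b - 14)/(b*(b - 6))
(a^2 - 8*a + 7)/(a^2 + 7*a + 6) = (a^2 - 8*a + 7)/(a^2 + 7*a + 6)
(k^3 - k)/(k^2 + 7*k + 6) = k*(k - 1)/(k + 6)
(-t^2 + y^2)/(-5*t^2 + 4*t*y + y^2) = (t + y)/(5*t + y)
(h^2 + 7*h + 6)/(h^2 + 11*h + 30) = (h + 1)/(h + 5)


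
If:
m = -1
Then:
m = -1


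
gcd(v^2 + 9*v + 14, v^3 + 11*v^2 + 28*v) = v + 7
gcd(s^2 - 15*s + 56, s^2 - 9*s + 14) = s - 7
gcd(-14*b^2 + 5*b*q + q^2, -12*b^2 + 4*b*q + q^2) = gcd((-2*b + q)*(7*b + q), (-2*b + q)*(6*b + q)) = -2*b + q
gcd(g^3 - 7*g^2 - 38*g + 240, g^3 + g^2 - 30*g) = g^2 + g - 30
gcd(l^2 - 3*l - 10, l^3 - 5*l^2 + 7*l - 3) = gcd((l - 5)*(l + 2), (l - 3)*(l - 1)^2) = 1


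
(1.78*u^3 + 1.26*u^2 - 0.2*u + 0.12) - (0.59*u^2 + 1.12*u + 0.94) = 1.78*u^3 + 0.67*u^2 - 1.32*u - 0.82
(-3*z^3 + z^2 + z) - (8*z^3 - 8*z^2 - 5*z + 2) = -11*z^3 + 9*z^2 + 6*z - 2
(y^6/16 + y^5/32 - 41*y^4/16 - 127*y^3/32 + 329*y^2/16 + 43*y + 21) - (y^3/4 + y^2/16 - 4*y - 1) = y^6/16 + y^5/32 - 41*y^4/16 - 135*y^3/32 + 41*y^2/2 + 47*y + 22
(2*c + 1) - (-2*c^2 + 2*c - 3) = 2*c^2 + 4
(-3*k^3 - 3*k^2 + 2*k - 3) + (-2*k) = -3*k^3 - 3*k^2 - 3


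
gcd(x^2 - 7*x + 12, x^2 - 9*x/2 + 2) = x - 4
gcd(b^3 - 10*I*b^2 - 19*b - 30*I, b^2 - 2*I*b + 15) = b - 5*I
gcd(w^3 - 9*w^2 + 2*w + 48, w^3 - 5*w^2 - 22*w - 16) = w^2 - 6*w - 16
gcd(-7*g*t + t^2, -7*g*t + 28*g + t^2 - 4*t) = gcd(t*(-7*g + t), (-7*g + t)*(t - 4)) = -7*g + t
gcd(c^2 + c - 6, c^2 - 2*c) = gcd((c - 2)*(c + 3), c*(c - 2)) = c - 2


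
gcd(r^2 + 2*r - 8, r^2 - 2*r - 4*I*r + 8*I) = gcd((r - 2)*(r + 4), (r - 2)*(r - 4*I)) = r - 2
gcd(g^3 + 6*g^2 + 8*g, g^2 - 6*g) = g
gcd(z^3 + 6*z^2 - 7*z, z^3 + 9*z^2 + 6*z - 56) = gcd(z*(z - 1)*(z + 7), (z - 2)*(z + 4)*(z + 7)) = z + 7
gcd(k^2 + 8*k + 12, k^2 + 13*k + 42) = k + 6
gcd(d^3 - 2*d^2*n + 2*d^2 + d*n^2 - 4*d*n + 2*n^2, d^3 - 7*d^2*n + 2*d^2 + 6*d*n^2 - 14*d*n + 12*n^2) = d^2 - d*n + 2*d - 2*n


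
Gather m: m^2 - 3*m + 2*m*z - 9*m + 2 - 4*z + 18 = m^2 + m*(2*z - 12) - 4*z + 20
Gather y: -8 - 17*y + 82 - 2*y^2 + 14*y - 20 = -2*y^2 - 3*y + 54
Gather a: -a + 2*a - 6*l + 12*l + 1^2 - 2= a + 6*l - 1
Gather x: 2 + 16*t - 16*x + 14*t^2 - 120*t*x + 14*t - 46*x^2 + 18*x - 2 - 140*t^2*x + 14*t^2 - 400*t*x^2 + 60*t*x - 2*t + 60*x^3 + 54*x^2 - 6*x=28*t^2 + 28*t + 60*x^3 + x^2*(8 - 400*t) + x*(-140*t^2 - 60*t - 4)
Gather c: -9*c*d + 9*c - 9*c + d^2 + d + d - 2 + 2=-9*c*d + d^2 + 2*d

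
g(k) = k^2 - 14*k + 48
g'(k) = 2*k - 14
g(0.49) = 41.38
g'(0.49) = -13.02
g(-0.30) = 52.29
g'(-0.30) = -14.60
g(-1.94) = 78.92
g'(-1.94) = -17.88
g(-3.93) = 118.46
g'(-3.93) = -21.86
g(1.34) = 31.04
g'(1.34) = -11.32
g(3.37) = 12.18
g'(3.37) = -7.26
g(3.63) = 10.36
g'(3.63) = -6.74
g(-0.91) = 61.57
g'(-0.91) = -15.82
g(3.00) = 15.00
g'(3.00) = -8.00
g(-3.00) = 99.00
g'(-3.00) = -20.00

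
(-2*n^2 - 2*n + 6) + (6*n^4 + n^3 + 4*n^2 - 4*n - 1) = 6*n^4 + n^3 + 2*n^2 - 6*n + 5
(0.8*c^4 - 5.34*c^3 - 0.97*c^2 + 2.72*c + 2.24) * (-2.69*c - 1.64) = -2.152*c^5 + 13.0526*c^4 + 11.3669*c^3 - 5.726*c^2 - 10.4864*c - 3.6736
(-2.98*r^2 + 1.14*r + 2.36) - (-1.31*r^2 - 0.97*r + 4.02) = -1.67*r^2 + 2.11*r - 1.66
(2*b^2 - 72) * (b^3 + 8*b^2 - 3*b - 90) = 2*b^5 + 16*b^4 - 78*b^3 - 756*b^2 + 216*b + 6480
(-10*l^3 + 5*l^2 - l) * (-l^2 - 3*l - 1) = 10*l^5 + 25*l^4 - 4*l^3 - 2*l^2 + l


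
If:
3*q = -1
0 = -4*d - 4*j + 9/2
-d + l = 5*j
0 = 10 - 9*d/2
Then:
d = 20/9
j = -79/72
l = -235/72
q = -1/3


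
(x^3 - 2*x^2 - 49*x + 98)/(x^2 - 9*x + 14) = x + 7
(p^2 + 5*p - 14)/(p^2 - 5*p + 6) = (p + 7)/(p - 3)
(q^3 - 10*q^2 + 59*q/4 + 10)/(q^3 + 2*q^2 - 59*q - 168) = (q^2 - 2*q - 5/4)/(q^2 + 10*q + 21)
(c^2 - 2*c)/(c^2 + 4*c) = (c - 2)/(c + 4)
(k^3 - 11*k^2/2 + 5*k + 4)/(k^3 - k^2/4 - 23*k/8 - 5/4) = 4*(k - 4)/(4*k + 5)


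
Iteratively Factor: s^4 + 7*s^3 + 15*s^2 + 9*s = (s + 1)*(s^3 + 6*s^2 + 9*s) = (s + 1)*(s + 3)*(s^2 + 3*s) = (s + 1)*(s + 3)^2*(s)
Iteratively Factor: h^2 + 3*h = (h)*(h + 3)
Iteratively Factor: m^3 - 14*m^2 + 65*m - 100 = (m - 5)*(m^2 - 9*m + 20) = (m - 5)^2*(m - 4)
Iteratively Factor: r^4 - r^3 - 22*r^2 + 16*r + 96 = (r - 3)*(r^3 + 2*r^2 - 16*r - 32) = (r - 4)*(r - 3)*(r^2 + 6*r + 8) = (r - 4)*(r - 3)*(r + 4)*(r + 2)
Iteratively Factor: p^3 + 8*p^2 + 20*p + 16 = (p + 2)*(p^2 + 6*p + 8) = (p + 2)^2*(p + 4)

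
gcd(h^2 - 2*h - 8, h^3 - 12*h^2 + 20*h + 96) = h + 2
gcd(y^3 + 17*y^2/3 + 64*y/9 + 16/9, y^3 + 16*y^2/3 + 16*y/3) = y^2 + 16*y/3 + 16/3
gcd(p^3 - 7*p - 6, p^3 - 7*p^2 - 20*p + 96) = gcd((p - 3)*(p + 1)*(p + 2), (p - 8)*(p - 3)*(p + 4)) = p - 3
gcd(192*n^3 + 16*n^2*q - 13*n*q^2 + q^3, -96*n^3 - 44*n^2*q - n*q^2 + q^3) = -24*n^2 - 5*n*q + q^2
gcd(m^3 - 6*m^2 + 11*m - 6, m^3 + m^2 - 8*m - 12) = m - 3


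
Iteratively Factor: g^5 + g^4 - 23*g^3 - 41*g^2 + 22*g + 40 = (g - 5)*(g^4 + 6*g^3 + 7*g^2 - 6*g - 8) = (g - 5)*(g + 2)*(g^3 + 4*g^2 - g - 4) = (g - 5)*(g - 1)*(g + 2)*(g^2 + 5*g + 4) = (g - 5)*(g - 1)*(g + 1)*(g + 2)*(g + 4)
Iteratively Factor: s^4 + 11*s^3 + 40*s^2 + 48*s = (s + 4)*(s^3 + 7*s^2 + 12*s) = s*(s + 4)*(s^2 + 7*s + 12) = s*(s + 4)^2*(s + 3)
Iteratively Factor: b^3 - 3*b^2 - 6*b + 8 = (b - 4)*(b^2 + b - 2) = (b - 4)*(b - 1)*(b + 2)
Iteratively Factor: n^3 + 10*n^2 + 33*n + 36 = (n + 4)*(n^2 + 6*n + 9) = (n + 3)*(n + 4)*(n + 3)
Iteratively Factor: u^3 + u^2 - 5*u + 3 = (u - 1)*(u^2 + 2*u - 3) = (u - 1)*(u + 3)*(u - 1)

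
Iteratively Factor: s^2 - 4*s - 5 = (s + 1)*(s - 5)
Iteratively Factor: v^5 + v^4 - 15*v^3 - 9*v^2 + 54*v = (v + 3)*(v^4 - 2*v^3 - 9*v^2 + 18*v) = (v - 2)*(v + 3)*(v^3 - 9*v) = (v - 2)*(v + 3)^2*(v^2 - 3*v) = v*(v - 2)*(v + 3)^2*(v - 3)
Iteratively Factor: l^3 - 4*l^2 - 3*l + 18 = (l + 2)*(l^2 - 6*l + 9) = (l - 3)*(l + 2)*(l - 3)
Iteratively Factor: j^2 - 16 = (j - 4)*(j + 4)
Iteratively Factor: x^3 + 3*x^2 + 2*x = (x + 1)*(x^2 + 2*x) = (x + 1)*(x + 2)*(x)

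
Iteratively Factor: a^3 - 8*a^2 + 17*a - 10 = (a - 1)*(a^2 - 7*a + 10) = (a - 2)*(a - 1)*(a - 5)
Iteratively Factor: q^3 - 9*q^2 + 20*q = (q - 4)*(q^2 - 5*q) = (q - 5)*(q - 4)*(q)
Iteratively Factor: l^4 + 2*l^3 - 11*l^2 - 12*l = (l + 4)*(l^3 - 2*l^2 - 3*l) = l*(l + 4)*(l^2 - 2*l - 3) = l*(l - 3)*(l + 4)*(l + 1)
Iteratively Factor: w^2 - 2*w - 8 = (w - 4)*(w + 2)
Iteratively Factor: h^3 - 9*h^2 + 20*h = (h - 4)*(h^2 - 5*h) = (h - 5)*(h - 4)*(h)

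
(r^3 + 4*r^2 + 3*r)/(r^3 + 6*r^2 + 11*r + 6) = r/(r + 2)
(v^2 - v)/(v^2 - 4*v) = (v - 1)/(v - 4)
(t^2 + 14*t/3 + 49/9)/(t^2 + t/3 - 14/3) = (t + 7/3)/(t - 2)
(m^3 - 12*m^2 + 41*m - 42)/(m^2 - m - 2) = (m^2 - 10*m + 21)/(m + 1)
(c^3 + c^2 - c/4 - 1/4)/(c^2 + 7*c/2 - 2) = (2*c^2 + 3*c + 1)/(2*(c + 4))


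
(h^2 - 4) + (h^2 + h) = 2*h^2 + h - 4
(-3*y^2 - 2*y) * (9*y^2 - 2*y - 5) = -27*y^4 - 12*y^3 + 19*y^2 + 10*y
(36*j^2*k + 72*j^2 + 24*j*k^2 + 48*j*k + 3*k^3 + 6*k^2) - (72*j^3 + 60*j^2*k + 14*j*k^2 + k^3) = -72*j^3 - 24*j^2*k + 72*j^2 + 10*j*k^2 + 48*j*k + 2*k^3 + 6*k^2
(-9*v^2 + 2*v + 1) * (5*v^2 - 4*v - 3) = -45*v^4 + 46*v^3 + 24*v^2 - 10*v - 3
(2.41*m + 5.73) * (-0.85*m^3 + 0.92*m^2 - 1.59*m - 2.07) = -2.0485*m^4 - 2.6533*m^3 + 1.4397*m^2 - 14.0994*m - 11.8611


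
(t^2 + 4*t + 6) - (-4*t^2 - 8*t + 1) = 5*t^2 + 12*t + 5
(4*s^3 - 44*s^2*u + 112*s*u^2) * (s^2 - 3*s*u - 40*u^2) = 4*s^5 - 56*s^4*u + 84*s^3*u^2 + 1424*s^2*u^3 - 4480*s*u^4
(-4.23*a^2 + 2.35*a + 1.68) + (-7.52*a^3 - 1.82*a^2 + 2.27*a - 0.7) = -7.52*a^3 - 6.05*a^2 + 4.62*a + 0.98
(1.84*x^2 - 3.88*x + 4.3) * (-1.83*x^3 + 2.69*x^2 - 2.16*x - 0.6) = -3.3672*x^5 + 12.05*x^4 - 22.2806*x^3 + 18.8438*x^2 - 6.96*x - 2.58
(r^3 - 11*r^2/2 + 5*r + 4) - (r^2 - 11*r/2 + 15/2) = r^3 - 13*r^2/2 + 21*r/2 - 7/2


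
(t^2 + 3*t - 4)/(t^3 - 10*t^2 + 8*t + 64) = (t^2 + 3*t - 4)/(t^3 - 10*t^2 + 8*t + 64)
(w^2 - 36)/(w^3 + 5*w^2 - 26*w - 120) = (w - 6)/(w^2 - w - 20)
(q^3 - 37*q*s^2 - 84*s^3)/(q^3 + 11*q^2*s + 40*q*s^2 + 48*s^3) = (q - 7*s)/(q + 4*s)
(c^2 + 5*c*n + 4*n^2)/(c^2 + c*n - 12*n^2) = (c + n)/(c - 3*n)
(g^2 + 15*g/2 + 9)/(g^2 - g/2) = (2*g^2 + 15*g + 18)/(g*(2*g - 1))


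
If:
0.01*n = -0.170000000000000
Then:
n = -17.00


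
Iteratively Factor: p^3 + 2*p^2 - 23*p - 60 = (p - 5)*(p^2 + 7*p + 12) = (p - 5)*(p + 4)*(p + 3)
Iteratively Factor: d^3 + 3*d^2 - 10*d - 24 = (d + 2)*(d^2 + d - 12) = (d - 3)*(d + 2)*(d + 4)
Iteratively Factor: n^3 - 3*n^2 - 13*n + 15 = (n - 1)*(n^2 - 2*n - 15) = (n - 5)*(n - 1)*(n + 3)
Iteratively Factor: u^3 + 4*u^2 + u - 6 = (u - 1)*(u^2 + 5*u + 6) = (u - 1)*(u + 3)*(u + 2)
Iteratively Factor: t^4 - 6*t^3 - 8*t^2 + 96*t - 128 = (t - 4)*(t^3 - 2*t^2 - 16*t + 32) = (t - 4)*(t + 4)*(t^2 - 6*t + 8) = (t - 4)^2*(t + 4)*(t - 2)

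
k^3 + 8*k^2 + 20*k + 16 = (k + 2)^2*(k + 4)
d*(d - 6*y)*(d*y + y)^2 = d^4*y^2 - 6*d^3*y^3 + 2*d^3*y^2 - 12*d^2*y^3 + d^2*y^2 - 6*d*y^3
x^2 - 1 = (x - 1)*(x + 1)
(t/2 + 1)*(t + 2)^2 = t^3/2 + 3*t^2 + 6*t + 4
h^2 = h^2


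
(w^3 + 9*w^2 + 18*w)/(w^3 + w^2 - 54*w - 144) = w/(w - 8)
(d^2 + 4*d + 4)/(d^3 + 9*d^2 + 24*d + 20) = 1/(d + 5)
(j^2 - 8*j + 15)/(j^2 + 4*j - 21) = (j - 5)/(j + 7)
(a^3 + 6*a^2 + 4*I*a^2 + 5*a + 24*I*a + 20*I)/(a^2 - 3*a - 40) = (a^2 + a*(1 + 4*I) + 4*I)/(a - 8)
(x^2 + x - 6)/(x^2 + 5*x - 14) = (x + 3)/(x + 7)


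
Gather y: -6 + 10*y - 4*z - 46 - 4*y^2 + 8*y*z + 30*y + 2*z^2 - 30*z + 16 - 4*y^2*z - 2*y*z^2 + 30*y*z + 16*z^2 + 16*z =y^2*(-4*z - 4) + y*(-2*z^2 + 38*z + 40) + 18*z^2 - 18*z - 36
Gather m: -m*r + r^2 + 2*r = -m*r + r^2 + 2*r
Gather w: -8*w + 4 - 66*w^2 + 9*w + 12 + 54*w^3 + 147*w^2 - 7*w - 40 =54*w^3 + 81*w^2 - 6*w - 24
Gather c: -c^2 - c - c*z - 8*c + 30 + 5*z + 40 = -c^2 + c*(-z - 9) + 5*z + 70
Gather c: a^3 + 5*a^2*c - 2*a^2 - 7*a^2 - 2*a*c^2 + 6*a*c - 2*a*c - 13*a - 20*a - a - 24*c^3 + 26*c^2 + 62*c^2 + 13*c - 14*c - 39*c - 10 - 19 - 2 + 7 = a^3 - 9*a^2 - 34*a - 24*c^3 + c^2*(88 - 2*a) + c*(5*a^2 + 4*a - 40) - 24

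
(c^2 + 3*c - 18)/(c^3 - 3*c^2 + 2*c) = (c^2 + 3*c - 18)/(c*(c^2 - 3*c + 2))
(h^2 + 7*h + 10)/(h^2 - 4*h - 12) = (h + 5)/(h - 6)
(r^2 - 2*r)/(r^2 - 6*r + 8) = r/(r - 4)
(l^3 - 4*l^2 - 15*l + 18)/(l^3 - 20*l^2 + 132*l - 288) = (l^2 + 2*l - 3)/(l^2 - 14*l + 48)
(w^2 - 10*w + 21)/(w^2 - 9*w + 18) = (w - 7)/(w - 6)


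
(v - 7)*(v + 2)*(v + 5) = v^3 - 39*v - 70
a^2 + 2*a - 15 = (a - 3)*(a + 5)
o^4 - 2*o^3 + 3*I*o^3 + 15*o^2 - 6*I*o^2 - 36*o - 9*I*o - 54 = (o - 3)*(o + 1)*(o - 3*I)*(o + 6*I)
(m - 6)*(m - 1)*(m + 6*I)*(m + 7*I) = m^4 - 7*m^3 + 13*I*m^3 - 36*m^2 - 91*I*m^2 + 294*m + 78*I*m - 252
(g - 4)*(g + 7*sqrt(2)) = g^2 - 4*g + 7*sqrt(2)*g - 28*sqrt(2)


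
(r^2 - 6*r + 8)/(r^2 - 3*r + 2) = (r - 4)/(r - 1)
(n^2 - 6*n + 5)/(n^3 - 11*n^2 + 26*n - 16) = (n - 5)/(n^2 - 10*n + 16)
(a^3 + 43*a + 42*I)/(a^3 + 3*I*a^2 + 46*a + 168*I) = (a + I)/(a + 4*I)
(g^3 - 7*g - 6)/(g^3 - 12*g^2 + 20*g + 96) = (g^2 - 2*g - 3)/(g^2 - 14*g + 48)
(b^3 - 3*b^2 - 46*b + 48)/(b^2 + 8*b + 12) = (b^2 - 9*b + 8)/(b + 2)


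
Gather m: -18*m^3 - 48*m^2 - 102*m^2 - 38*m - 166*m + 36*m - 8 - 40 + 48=-18*m^3 - 150*m^2 - 168*m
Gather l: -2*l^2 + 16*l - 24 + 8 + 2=-2*l^2 + 16*l - 14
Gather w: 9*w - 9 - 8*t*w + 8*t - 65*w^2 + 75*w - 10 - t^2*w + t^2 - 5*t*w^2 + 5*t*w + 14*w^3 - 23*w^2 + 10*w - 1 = t^2 + 8*t + 14*w^3 + w^2*(-5*t - 88) + w*(-t^2 - 3*t + 94) - 20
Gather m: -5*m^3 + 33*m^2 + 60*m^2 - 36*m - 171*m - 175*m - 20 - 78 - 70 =-5*m^3 + 93*m^2 - 382*m - 168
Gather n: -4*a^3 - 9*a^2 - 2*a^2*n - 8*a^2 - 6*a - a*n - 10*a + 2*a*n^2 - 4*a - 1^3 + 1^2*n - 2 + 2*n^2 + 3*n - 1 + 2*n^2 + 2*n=-4*a^3 - 17*a^2 - 20*a + n^2*(2*a + 4) + n*(-2*a^2 - a + 6) - 4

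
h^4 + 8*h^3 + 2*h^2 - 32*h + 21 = (h - 1)^2*(h + 3)*(h + 7)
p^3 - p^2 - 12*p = p*(p - 4)*(p + 3)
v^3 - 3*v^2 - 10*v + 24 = (v - 4)*(v - 2)*(v + 3)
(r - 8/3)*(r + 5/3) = r^2 - r - 40/9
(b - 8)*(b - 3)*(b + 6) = b^3 - 5*b^2 - 42*b + 144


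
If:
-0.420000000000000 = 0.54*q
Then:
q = -0.78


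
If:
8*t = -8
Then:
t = -1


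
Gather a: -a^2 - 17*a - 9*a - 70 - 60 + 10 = -a^2 - 26*a - 120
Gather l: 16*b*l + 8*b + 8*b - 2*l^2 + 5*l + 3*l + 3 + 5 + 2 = 16*b - 2*l^2 + l*(16*b + 8) + 10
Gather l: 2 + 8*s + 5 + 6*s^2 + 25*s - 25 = 6*s^2 + 33*s - 18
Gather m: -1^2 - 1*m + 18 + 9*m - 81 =8*m - 64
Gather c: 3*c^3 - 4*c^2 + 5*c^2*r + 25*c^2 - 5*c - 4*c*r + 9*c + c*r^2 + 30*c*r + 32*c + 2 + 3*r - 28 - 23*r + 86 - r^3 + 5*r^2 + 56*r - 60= 3*c^3 + c^2*(5*r + 21) + c*(r^2 + 26*r + 36) - r^3 + 5*r^2 + 36*r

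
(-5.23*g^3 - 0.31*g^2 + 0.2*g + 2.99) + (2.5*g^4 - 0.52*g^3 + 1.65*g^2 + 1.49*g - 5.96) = 2.5*g^4 - 5.75*g^3 + 1.34*g^2 + 1.69*g - 2.97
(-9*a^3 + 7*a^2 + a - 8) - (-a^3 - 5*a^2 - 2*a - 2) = -8*a^3 + 12*a^2 + 3*a - 6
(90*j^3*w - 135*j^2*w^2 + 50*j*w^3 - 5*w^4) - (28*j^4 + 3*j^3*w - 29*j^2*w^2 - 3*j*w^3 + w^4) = -28*j^4 + 87*j^3*w - 106*j^2*w^2 + 53*j*w^3 - 6*w^4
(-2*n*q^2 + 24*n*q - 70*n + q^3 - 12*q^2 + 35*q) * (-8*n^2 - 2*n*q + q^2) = 16*n^3*q^2 - 192*n^3*q + 560*n^3 - 4*n^2*q^3 + 48*n^2*q^2 - 140*n^2*q - 4*n*q^4 + 48*n*q^3 - 140*n*q^2 + q^5 - 12*q^4 + 35*q^3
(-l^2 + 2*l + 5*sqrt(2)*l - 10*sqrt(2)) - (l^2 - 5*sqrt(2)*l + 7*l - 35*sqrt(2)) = -2*l^2 - 5*l + 10*sqrt(2)*l + 25*sqrt(2)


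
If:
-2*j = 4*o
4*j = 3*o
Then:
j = 0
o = 0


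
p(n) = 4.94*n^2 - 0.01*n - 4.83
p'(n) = 9.88*n - 0.01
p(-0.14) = -4.73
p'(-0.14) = -1.39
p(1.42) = 5.12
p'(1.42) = 14.02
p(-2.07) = 16.36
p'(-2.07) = -20.46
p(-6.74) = 219.65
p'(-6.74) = -66.60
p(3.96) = 72.60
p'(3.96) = 39.11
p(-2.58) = 28.08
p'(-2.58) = -25.50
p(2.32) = 21.74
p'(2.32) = 22.91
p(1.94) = 13.74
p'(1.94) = 19.16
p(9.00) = 395.22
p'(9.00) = 88.91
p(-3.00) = 39.66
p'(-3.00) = -29.65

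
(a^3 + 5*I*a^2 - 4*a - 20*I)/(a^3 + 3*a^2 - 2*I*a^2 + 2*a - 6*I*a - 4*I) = (a^2 + a*(-2 + 5*I) - 10*I)/(a^2 + a*(1 - 2*I) - 2*I)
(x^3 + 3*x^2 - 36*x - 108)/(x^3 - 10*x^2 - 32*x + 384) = (x^2 - 3*x - 18)/(x^2 - 16*x + 64)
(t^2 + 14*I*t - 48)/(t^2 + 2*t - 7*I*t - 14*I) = (t^2 + 14*I*t - 48)/(t^2 + t*(2 - 7*I) - 14*I)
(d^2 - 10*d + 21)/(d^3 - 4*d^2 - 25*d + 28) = (d - 3)/(d^2 + 3*d - 4)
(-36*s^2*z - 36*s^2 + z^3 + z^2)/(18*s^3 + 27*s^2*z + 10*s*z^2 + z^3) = (-6*s*z - 6*s + z^2 + z)/(3*s^2 + 4*s*z + z^2)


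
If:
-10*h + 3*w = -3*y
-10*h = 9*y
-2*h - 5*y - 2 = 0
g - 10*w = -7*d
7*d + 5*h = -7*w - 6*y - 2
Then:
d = -297/112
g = 697/16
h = 9/16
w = 5/2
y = -5/8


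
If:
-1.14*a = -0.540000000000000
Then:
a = 0.47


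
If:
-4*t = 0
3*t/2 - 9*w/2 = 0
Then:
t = 0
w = 0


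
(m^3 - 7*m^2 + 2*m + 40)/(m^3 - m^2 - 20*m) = (m^2 - 2*m - 8)/(m*(m + 4))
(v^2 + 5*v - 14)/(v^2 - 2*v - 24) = (-v^2 - 5*v + 14)/(-v^2 + 2*v + 24)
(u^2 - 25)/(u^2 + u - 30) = (u + 5)/(u + 6)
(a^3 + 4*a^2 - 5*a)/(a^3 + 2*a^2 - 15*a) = (a - 1)/(a - 3)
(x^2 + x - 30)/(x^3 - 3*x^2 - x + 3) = (x^2 + x - 30)/(x^3 - 3*x^2 - x + 3)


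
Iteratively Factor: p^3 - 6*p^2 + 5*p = (p)*(p^2 - 6*p + 5) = p*(p - 1)*(p - 5)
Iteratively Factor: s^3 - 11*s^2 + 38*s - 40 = (s - 2)*(s^2 - 9*s + 20) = (s - 5)*(s - 2)*(s - 4)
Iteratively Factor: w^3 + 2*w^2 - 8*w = (w + 4)*(w^2 - 2*w) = w*(w + 4)*(w - 2)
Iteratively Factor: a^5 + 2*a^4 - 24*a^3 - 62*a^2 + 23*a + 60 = (a - 5)*(a^4 + 7*a^3 + 11*a^2 - 7*a - 12) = (a - 5)*(a - 1)*(a^3 + 8*a^2 + 19*a + 12) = (a - 5)*(a - 1)*(a + 3)*(a^2 + 5*a + 4) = (a - 5)*(a - 1)*(a + 1)*(a + 3)*(a + 4)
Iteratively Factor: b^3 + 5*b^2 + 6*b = (b + 3)*(b^2 + 2*b) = b*(b + 3)*(b + 2)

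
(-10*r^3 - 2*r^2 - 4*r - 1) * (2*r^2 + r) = -20*r^5 - 14*r^4 - 10*r^3 - 6*r^2 - r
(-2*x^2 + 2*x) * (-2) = 4*x^2 - 4*x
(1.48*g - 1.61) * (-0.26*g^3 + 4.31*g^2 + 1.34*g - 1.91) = -0.3848*g^4 + 6.7974*g^3 - 4.9559*g^2 - 4.9842*g + 3.0751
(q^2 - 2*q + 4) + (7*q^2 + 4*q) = 8*q^2 + 2*q + 4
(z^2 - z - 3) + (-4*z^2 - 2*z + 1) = -3*z^2 - 3*z - 2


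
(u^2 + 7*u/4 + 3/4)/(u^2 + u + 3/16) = 4*(u + 1)/(4*u + 1)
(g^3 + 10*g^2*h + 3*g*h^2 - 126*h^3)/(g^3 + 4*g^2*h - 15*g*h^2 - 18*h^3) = (g + 7*h)/(g + h)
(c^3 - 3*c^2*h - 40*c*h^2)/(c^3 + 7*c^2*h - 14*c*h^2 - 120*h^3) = c*(c - 8*h)/(c^2 + 2*c*h - 24*h^2)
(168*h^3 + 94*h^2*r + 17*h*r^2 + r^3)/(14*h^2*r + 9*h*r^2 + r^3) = (24*h^2 + 10*h*r + r^2)/(r*(2*h + r))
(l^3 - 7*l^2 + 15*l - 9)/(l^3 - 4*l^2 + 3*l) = (l - 3)/l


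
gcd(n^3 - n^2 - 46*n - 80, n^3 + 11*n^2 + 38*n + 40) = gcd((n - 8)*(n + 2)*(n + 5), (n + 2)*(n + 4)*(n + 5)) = n^2 + 7*n + 10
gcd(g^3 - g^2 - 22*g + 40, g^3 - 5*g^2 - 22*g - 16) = 1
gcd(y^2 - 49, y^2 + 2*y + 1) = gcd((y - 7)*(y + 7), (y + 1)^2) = 1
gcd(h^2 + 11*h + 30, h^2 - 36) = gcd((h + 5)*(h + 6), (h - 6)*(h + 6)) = h + 6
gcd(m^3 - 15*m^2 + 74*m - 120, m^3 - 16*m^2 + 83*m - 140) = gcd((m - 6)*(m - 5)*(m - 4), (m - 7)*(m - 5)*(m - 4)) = m^2 - 9*m + 20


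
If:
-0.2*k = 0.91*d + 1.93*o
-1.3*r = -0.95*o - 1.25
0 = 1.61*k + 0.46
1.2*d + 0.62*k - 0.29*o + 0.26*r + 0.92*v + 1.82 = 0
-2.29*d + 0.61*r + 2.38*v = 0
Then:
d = -0.75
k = -0.29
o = 0.38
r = 1.24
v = -1.04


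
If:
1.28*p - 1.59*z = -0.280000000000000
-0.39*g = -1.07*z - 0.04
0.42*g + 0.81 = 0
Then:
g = -1.93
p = -1.14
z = -0.74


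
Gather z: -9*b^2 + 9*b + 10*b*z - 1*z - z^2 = -9*b^2 + 9*b - z^2 + z*(10*b - 1)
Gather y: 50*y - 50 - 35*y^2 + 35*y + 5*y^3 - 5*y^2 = 5*y^3 - 40*y^2 + 85*y - 50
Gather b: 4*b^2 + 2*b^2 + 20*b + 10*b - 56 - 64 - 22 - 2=6*b^2 + 30*b - 144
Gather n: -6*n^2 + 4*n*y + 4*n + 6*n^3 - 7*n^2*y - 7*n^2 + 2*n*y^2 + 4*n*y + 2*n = 6*n^3 + n^2*(-7*y - 13) + n*(2*y^2 + 8*y + 6)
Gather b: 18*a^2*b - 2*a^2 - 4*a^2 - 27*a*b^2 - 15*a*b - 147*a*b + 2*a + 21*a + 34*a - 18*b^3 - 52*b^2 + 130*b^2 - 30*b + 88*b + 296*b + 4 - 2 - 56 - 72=-6*a^2 + 57*a - 18*b^3 + b^2*(78 - 27*a) + b*(18*a^2 - 162*a + 354) - 126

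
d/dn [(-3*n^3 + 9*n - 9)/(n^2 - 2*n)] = 3*(-n^4 + 4*n^3 - 3*n^2 + 6*n - 6)/(n^2*(n^2 - 4*n + 4))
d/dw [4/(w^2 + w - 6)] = 4*(-2*w - 1)/(w^2 + w - 6)^2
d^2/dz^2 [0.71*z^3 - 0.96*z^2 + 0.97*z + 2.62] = 4.26*z - 1.92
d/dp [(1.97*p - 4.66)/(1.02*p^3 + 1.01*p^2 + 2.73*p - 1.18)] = (-4.0188*p^3 + 12.2699*p^2 + 9.4132*p + 10.3972)/(1.0404*p^6 + 2.0604*p^5 + 6.5893*p^4 + 3.1074*p^3 + 5.0693*p^2 - 6.4428*p + 1.3924)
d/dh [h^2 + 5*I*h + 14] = 2*h + 5*I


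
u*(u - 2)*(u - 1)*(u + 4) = u^4 + u^3 - 10*u^2 + 8*u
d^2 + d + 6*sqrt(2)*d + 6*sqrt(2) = (d + 1)*(d + 6*sqrt(2))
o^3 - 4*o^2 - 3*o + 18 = (o - 3)^2*(o + 2)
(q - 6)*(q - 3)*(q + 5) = q^3 - 4*q^2 - 27*q + 90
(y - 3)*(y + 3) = y^2 - 9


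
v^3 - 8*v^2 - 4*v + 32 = (v - 8)*(v - 2)*(v + 2)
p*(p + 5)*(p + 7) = p^3 + 12*p^2 + 35*p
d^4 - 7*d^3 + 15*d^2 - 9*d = d*(d - 3)^2*(d - 1)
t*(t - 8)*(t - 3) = t^3 - 11*t^2 + 24*t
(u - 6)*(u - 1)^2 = u^3 - 8*u^2 + 13*u - 6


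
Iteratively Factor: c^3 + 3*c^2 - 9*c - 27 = (c + 3)*(c^2 - 9) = (c + 3)^2*(c - 3)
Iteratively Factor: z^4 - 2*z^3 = (z)*(z^3 - 2*z^2) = z^2*(z^2 - 2*z) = z^3*(z - 2)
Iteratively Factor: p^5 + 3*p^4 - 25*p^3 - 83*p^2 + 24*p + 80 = (p + 1)*(p^4 + 2*p^3 - 27*p^2 - 56*p + 80) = (p + 1)*(p + 4)*(p^3 - 2*p^2 - 19*p + 20) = (p + 1)*(p + 4)^2*(p^2 - 6*p + 5) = (p - 1)*(p + 1)*(p + 4)^2*(p - 5)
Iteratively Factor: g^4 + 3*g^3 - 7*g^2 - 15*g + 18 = (g - 1)*(g^3 + 4*g^2 - 3*g - 18) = (g - 1)*(g + 3)*(g^2 + g - 6) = (g - 2)*(g - 1)*(g + 3)*(g + 3)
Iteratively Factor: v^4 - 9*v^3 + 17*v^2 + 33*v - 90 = (v - 3)*(v^3 - 6*v^2 - v + 30) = (v - 5)*(v - 3)*(v^2 - v - 6) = (v - 5)*(v - 3)^2*(v + 2)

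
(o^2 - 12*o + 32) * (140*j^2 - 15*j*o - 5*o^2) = 140*j^2*o^2 - 1680*j^2*o + 4480*j^2 - 15*j*o^3 + 180*j*o^2 - 480*j*o - 5*o^4 + 60*o^3 - 160*o^2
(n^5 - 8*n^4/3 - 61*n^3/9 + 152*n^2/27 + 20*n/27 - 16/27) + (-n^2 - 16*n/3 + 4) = n^5 - 8*n^4/3 - 61*n^3/9 + 125*n^2/27 - 124*n/27 + 92/27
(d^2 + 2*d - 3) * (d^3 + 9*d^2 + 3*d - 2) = d^5 + 11*d^4 + 18*d^3 - 23*d^2 - 13*d + 6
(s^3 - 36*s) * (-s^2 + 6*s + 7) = -s^5 + 6*s^4 + 43*s^3 - 216*s^2 - 252*s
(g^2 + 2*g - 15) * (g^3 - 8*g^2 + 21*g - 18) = g^5 - 6*g^4 - 10*g^3 + 144*g^2 - 351*g + 270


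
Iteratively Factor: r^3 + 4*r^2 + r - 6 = (r + 3)*(r^2 + r - 2) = (r - 1)*(r + 3)*(r + 2)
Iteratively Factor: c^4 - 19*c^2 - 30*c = (c + 3)*(c^3 - 3*c^2 - 10*c) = (c - 5)*(c + 3)*(c^2 + 2*c) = (c - 5)*(c + 2)*(c + 3)*(c)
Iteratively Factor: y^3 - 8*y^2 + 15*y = (y - 3)*(y^2 - 5*y) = y*(y - 3)*(y - 5)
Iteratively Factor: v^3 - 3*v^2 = (v - 3)*(v^2) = v*(v - 3)*(v)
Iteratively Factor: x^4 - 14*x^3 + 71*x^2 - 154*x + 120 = (x - 4)*(x^3 - 10*x^2 + 31*x - 30) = (x - 4)*(x - 3)*(x^2 - 7*x + 10) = (x - 4)*(x - 3)*(x - 2)*(x - 5)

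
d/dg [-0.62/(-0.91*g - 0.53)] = -0.5642/(0.91*g + 0.53)^2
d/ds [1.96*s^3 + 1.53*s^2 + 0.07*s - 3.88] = 5.88*s^2 + 3.06*s + 0.07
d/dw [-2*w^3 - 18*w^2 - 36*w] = -6*w^2 - 36*w - 36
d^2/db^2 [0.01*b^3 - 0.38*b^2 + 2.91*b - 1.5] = 0.06*b - 0.76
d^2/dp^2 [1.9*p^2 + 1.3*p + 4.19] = 3.80000000000000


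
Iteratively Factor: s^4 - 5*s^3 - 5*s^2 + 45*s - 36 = (s - 1)*(s^3 - 4*s^2 - 9*s + 36) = (s - 4)*(s - 1)*(s^2 - 9) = (s - 4)*(s - 3)*(s - 1)*(s + 3)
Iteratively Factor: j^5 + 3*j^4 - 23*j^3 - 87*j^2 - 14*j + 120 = (j - 1)*(j^4 + 4*j^3 - 19*j^2 - 106*j - 120) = (j - 1)*(j + 4)*(j^3 - 19*j - 30) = (j - 1)*(j + 2)*(j + 4)*(j^2 - 2*j - 15) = (j - 1)*(j + 2)*(j + 3)*(j + 4)*(j - 5)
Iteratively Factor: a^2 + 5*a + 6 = (a + 3)*(a + 2)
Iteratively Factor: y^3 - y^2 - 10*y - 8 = (y + 1)*(y^2 - 2*y - 8) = (y - 4)*(y + 1)*(y + 2)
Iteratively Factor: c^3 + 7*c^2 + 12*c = (c + 4)*(c^2 + 3*c) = (c + 3)*(c + 4)*(c)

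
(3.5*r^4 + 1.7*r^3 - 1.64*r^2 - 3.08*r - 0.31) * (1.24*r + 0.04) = 4.34*r^5 + 2.248*r^4 - 1.9656*r^3 - 3.8848*r^2 - 0.5076*r - 0.0124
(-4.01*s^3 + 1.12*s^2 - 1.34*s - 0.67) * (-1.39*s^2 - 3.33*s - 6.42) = 5.5739*s^5 + 11.7965*s^4 + 23.8772*s^3 - 1.7969*s^2 + 10.8339*s + 4.3014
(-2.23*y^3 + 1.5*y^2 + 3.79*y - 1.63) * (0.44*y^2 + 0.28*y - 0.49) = -0.9812*y^5 + 0.0356*y^4 + 3.1803*y^3 - 0.391*y^2 - 2.3135*y + 0.7987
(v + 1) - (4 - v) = 2*v - 3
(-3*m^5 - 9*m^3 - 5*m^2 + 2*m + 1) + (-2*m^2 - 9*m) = -3*m^5 - 9*m^3 - 7*m^2 - 7*m + 1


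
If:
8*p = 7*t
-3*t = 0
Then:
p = 0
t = 0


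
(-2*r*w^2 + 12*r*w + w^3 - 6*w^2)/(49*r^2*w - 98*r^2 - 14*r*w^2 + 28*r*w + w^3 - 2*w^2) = w*(-2*r*w + 12*r + w^2 - 6*w)/(49*r^2*w - 98*r^2 - 14*r*w^2 + 28*r*w + w^3 - 2*w^2)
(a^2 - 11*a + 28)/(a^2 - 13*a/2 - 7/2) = 2*(a - 4)/(2*a + 1)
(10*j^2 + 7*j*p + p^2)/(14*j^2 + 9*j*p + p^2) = (5*j + p)/(7*j + p)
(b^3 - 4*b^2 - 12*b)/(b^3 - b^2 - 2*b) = (-b^2 + 4*b + 12)/(-b^2 + b + 2)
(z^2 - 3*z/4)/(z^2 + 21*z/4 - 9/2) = z/(z + 6)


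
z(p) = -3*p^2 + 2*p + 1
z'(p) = 2 - 6*p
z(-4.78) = -77.11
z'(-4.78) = 30.68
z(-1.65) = -10.47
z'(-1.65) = 11.90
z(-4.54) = -69.91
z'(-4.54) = 29.24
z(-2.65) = -25.37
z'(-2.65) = 17.90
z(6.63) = -117.61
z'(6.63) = -37.78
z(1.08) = -0.34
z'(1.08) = -4.48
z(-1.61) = -10.00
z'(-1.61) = 11.66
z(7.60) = -157.08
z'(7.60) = -43.60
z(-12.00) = -455.00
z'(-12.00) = 74.00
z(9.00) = -224.00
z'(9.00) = -52.00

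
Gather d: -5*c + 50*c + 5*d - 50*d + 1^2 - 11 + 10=45*c - 45*d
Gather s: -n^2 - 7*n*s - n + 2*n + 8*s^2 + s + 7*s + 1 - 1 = -n^2 + n + 8*s^2 + s*(8 - 7*n)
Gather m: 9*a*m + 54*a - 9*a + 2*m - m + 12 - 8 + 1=45*a + m*(9*a + 1) + 5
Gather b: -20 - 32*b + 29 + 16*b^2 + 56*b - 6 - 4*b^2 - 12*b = 12*b^2 + 12*b + 3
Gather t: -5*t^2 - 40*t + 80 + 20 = -5*t^2 - 40*t + 100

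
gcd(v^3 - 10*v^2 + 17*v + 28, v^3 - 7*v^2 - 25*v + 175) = v - 7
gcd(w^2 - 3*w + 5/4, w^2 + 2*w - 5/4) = w - 1/2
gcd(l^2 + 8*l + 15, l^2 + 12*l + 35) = l + 5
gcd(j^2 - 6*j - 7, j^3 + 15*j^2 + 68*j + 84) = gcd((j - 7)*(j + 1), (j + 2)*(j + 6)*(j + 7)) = 1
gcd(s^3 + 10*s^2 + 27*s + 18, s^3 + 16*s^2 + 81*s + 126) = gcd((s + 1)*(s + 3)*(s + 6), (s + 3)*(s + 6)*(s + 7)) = s^2 + 9*s + 18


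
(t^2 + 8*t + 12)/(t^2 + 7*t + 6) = (t + 2)/(t + 1)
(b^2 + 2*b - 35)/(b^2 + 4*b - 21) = (b - 5)/(b - 3)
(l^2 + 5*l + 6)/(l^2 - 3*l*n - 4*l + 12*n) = (l^2 + 5*l + 6)/(l^2 - 3*l*n - 4*l + 12*n)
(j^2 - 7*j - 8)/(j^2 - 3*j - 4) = (j - 8)/(j - 4)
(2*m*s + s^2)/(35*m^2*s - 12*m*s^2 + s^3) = (2*m + s)/(35*m^2 - 12*m*s + s^2)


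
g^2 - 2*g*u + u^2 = (-g + u)^2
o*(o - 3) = o^2 - 3*o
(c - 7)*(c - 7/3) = c^2 - 28*c/3 + 49/3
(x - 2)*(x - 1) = x^2 - 3*x + 2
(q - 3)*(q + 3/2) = q^2 - 3*q/2 - 9/2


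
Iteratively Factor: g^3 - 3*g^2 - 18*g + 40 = (g - 5)*(g^2 + 2*g - 8) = (g - 5)*(g - 2)*(g + 4)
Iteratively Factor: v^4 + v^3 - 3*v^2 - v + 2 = (v - 1)*(v^3 + 2*v^2 - v - 2) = (v - 1)^2*(v^2 + 3*v + 2) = (v - 1)^2*(v + 2)*(v + 1)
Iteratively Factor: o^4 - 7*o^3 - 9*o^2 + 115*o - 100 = (o - 5)*(o^3 - 2*o^2 - 19*o + 20) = (o - 5)*(o - 1)*(o^2 - o - 20) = (o - 5)*(o - 1)*(o + 4)*(o - 5)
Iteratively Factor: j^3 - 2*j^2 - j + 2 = (j - 1)*(j^2 - j - 2) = (j - 1)*(j + 1)*(j - 2)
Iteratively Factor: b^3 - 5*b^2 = (b)*(b^2 - 5*b) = b*(b - 5)*(b)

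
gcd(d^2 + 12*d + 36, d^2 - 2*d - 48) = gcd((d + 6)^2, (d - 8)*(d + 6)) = d + 6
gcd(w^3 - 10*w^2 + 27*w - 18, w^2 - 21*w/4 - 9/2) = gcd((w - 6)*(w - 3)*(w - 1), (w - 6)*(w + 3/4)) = w - 6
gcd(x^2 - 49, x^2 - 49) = x^2 - 49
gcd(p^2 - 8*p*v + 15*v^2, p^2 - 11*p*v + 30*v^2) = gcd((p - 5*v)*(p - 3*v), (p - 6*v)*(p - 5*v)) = p - 5*v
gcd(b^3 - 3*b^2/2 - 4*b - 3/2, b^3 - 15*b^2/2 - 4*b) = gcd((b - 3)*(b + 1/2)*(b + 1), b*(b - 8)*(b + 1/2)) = b + 1/2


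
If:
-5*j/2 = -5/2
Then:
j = 1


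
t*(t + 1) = t^2 + t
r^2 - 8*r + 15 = (r - 5)*(r - 3)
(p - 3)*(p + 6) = p^2 + 3*p - 18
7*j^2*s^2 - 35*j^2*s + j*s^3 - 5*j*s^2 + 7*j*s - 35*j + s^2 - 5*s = (7*j + s)*(s - 5)*(j*s + 1)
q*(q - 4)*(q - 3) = q^3 - 7*q^2 + 12*q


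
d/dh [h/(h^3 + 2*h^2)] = 2*(-h - 1)/(h^2*(h + 2)^2)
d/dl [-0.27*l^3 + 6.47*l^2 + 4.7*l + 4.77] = -0.81*l^2 + 12.94*l + 4.7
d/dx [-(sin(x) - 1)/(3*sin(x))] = -cos(x)/(3*sin(x)^2)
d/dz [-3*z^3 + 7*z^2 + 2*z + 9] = -9*z^2 + 14*z + 2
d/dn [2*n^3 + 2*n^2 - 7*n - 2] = 6*n^2 + 4*n - 7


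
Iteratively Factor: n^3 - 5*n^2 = (n - 5)*(n^2) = n*(n - 5)*(n)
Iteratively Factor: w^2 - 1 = (w - 1)*(w + 1)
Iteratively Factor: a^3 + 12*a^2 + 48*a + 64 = (a + 4)*(a^2 + 8*a + 16) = (a + 4)^2*(a + 4)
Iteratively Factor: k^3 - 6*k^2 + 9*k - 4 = (k - 1)*(k^2 - 5*k + 4) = (k - 4)*(k - 1)*(k - 1)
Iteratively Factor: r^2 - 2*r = (r - 2)*(r)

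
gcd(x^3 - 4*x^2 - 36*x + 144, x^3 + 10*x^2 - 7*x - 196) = x - 4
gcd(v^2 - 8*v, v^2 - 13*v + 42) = 1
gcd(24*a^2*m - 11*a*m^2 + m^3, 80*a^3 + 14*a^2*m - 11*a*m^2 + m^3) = 8*a - m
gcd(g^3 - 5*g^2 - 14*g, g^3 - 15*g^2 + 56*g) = g^2 - 7*g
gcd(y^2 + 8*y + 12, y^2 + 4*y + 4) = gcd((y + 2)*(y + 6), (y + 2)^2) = y + 2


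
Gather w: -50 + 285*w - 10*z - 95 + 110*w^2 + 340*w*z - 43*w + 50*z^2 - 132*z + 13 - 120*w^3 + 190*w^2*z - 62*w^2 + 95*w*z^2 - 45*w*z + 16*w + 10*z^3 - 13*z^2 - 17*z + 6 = -120*w^3 + w^2*(190*z + 48) + w*(95*z^2 + 295*z + 258) + 10*z^3 + 37*z^2 - 159*z - 126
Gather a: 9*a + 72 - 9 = 9*a + 63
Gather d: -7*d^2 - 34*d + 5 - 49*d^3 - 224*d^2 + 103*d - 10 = -49*d^3 - 231*d^2 + 69*d - 5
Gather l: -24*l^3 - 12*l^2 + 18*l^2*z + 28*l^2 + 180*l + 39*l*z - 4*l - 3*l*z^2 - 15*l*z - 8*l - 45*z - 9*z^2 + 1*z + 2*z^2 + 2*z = -24*l^3 + l^2*(18*z + 16) + l*(-3*z^2 + 24*z + 168) - 7*z^2 - 42*z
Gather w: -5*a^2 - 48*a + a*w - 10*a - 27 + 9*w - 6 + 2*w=-5*a^2 - 58*a + w*(a + 11) - 33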